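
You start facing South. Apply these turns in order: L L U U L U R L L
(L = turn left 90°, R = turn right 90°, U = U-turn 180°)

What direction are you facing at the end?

Answer: Final heading: North

Derivation:
Start: South
  L (left (90° counter-clockwise)) -> East
  L (left (90° counter-clockwise)) -> North
  U (U-turn (180°)) -> South
  U (U-turn (180°)) -> North
  L (left (90° counter-clockwise)) -> West
  U (U-turn (180°)) -> East
  R (right (90° clockwise)) -> South
  L (left (90° counter-clockwise)) -> East
  L (left (90° counter-clockwise)) -> North
Final: North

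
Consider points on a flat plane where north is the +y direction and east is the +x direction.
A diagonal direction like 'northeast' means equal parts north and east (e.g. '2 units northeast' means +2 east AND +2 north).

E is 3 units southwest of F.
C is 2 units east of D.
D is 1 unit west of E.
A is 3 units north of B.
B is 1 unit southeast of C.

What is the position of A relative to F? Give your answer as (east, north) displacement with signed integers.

Answer: A is at (east=-1, north=-1) relative to F.

Derivation:
Place F at the origin (east=0, north=0).
  E is 3 units southwest of F: delta (east=-3, north=-3); E at (east=-3, north=-3).
  D is 1 unit west of E: delta (east=-1, north=+0); D at (east=-4, north=-3).
  C is 2 units east of D: delta (east=+2, north=+0); C at (east=-2, north=-3).
  B is 1 unit southeast of C: delta (east=+1, north=-1); B at (east=-1, north=-4).
  A is 3 units north of B: delta (east=+0, north=+3); A at (east=-1, north=-1).
Therefore A relative to F: (east=-1, north=-1).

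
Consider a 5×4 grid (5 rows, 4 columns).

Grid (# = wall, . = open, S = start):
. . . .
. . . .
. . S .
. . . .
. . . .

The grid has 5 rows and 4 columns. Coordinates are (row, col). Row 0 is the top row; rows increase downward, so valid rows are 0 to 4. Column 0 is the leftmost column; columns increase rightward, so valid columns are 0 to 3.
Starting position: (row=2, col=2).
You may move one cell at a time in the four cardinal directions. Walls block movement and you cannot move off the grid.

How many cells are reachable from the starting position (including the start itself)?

Answer: Reachable cells: 20

Derivation:
BFS flood-fill from (row=2, col=2):
  Distance 0: (row=2, col=2)
  Distance 1: (row=1, col=2), (row=2, col=1), (row=2, col=3), (row=3, col=2)
  Distance 2: (row=0, col=2), (row=1, col=1), (row=1, col=3), (row=2, col=0), (row=3, col=1), (row=3, col=3), (row=4, col=2)
  Distance 3: (row=0, col=1), (row=0, col=3), (row=1, col=0), (row=3, col=0), (row=4, col=1), (row=4, col=3)
  Distance 4: (row=0, col=0), (row=4, col=0)
Total reachable: 20 (grid has 20 open cells total)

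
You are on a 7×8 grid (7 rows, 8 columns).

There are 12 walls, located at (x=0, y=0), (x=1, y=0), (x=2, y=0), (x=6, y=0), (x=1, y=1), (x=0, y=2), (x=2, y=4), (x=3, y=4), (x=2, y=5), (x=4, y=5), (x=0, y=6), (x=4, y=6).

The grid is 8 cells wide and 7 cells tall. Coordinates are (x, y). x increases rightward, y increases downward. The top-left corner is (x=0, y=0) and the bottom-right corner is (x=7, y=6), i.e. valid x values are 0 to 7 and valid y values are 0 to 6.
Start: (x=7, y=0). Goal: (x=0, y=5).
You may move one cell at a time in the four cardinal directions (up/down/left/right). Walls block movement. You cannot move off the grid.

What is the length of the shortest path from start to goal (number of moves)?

Answer: Shortest path length: 12

Derivation:
BFS from (x=7, y=0) until reaching (x=0, y=5):
  Distance 0: (x=7, y=0)
  Distance 1: (x=7, y=1)
  Distance 2: (x=6, y=1), (x=7, y=2)
  Distance 3: (x=5, y=1), (x=6, y=2), (x=7, y=3)
  Distance 4: (x=5, y=0), (x=4, y=1), (x=5, y=2), (x=6, y=3), (x=7, y=4)
  Distance 5: (x=4, y=0), (x=3, y=1), (x=4, y=2), (x=5, y=3), (x=6, y=4), (x=7, y=5)
  Distance 6: (x=3, y=0), (x=2, y=1), (x=3, y=2), (x=4, y=3), (x=5, y=4), (x=6, y=5), (x=7, y=6)
  Distance 7: (x=2, y=2), (x=3, y=3), (x=4, y=4), (x=5, y=5), (x=6, y=6)
  Distance 8: (x=1, y=2), (x=2, y=3), (x=5, y=6)
  Distance 9: (x=1, y=3)
  Distance 10: (x=0, y=3), (x=1, y=4)
  Distance 11: (x=0, y=4), (x=1, y=5)
  Distance 12: (x=0, y=5), (x=1, y=6)  <- goal reached here
One shortest path (12 moves): (x=7, y=0) -> (x=7, y=1) -> (x=6, y=1) -> (x=5, y=1) -> (x=4, y=1) -> (x=3, y=1) -> (x=2, y=1) -> (x=2, y=2) -> (x=1, y=2) -> (x=1, y=3) -> (x=0, y=3) -> (x=0, y=4) -> (x=0, y=5)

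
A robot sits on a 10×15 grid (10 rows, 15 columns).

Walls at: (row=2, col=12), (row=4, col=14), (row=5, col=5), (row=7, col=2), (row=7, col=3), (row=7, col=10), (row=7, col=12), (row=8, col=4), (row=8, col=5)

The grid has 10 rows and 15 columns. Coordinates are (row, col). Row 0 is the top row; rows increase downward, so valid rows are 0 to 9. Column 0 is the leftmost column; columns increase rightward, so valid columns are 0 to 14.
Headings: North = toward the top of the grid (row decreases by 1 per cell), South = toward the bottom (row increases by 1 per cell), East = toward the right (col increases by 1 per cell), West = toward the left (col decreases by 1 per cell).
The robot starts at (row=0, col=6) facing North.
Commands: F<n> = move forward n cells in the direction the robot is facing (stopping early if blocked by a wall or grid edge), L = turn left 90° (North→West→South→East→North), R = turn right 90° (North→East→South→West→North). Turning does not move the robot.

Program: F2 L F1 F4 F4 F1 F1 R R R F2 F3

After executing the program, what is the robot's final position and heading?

Answer: Final position: (row=5, col=0), facing South

Derivation:
Start: (row=0, col=6), facing North
  F2: move forward 0/2 (blocked), now at (row=0, col=6)
  L: turn left, now facing West
  F1: move forward 1, now at (row=0, col=5)
  F4: move forward 4, now at (row=0, col=1)
  F4: move forward 1/4 (blocked), now at (row=0, col=0)
  F1: move forward 0/1 (blocked), now at (row=0, col=0)
  F1: move forward 0/1 (blocked), now at (row=0, col=0)
  R: turn right, now facing North
  R: turn right, now facing East
  R: turn right, now facing South
  F2: move forward 2, now at (row=2, col=0)
  F3: move forward 3, now at (row=5, col=0)
Final: (row=5, col=0), facing South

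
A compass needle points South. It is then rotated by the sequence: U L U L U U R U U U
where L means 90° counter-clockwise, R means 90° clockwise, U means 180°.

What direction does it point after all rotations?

Start: South
  U (U-turn (180°)) -> North
  L (left (90° counter-clockwise)) -> West
  U (U-turn (180°)) -> East
  L (left (90° counter-clockwise)) -> North
  U (U-turn (180°)) -> South
  U (U-turn (180°)) -> North
  R (right (90° clockwise)) -> East
  U (U-turn (180°)) -> West
  U (U-turn (180°)) -> East
  U (U-turn (180°)) -> West
Final: West

Answer: Final heading: West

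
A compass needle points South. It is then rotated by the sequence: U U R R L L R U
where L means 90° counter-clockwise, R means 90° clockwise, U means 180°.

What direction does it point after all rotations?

Start: South
  U (U-turn (180°)) -> North
  U (U-turn (180°)) -> South
  R (right (90° clockwise)) -> West
  R (right (90° clockwise)) -> North
  L (left (90° counter-clockwise)) -> West
  L (left (90° counter-clockwise)) -> South
  R (right (90° clockwise)) -> West
  U (U-turn (180°)) -> East
Final: East

Answer: Final heading: East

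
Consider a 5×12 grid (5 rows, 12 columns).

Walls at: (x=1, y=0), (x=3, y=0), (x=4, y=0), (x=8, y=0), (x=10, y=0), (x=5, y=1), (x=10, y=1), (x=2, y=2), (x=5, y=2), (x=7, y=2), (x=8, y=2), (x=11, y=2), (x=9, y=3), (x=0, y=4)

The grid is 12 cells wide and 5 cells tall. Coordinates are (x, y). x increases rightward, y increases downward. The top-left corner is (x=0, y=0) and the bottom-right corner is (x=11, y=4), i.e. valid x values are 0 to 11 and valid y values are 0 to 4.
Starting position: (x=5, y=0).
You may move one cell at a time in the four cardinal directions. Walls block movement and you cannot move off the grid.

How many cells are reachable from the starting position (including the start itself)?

BFS flood-fill from (x=5, y=0):
  Distance 0: (x=5, y=0)
  Distance 1: (x=6, y=0)
  Distance 2: (x=7, y=0), (x=6, y=1)
  Distance 3: (x=7, y=1), (x=6, y=2)
  Distance 4: (x=8, y=1), (x=6, y=3)
  Distance 5: (x=9, y=1), (x=5, y=3), (x=7, y=3), (x=6, y=4)
  Distance 6: (x=9, y=0), (x=9, y=2), (x=4, y=3), (x=8, y=3), (x=5, y=4), (x=7, y=4)
  Distance 7: (x=4, y=2), (x=10, y=2), (x=3, y=3), (x=4, y=4), (x=8, y=4)
  Distance 8: (x=4, y=1), (x=3, y=2), (x=2, y=3), (x=10, y=3), (x=3, y=4), (x=9, y=4)
  Distance 9: (x=3, y=1), (x=1, y=3), (x=11, y=3), (x=2, y=4), (x=10, y=4)
  Distance 10: (x=2, y=1), (x=1, y=2), (x=0, y=3), (x=1, y=4), (x=11, y=4)
  Distance 11: (x=2, y=0), (x=1, y=1), (x=0, y=2)
  Distance 12: (x=0, y=1)
  Distance 13: (x=0, y=0)
Total reachable: 44 (grid has 46 open cells total)

Answer: Reachable cells: 44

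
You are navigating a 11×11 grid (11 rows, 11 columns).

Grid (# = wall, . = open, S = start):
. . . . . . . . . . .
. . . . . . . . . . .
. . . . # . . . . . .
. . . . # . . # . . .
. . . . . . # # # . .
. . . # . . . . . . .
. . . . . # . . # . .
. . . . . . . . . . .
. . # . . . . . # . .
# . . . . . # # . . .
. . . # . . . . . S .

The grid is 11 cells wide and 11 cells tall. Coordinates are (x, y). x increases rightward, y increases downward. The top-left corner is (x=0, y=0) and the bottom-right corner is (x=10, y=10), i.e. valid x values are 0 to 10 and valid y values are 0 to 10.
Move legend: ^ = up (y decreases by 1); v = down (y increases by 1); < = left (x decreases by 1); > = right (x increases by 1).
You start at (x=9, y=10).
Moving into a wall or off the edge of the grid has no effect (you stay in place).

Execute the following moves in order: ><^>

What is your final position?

Answer: Final position: (x=10, y=9)

Derivation:
Start: (x=9, y=10)
  > (right): (x=9, y=10) -> (x=10, y=10)
  < (left): (x=10, y=10) -> (x=9, y=10)
  ^ (up): (x=9, y=10) -> (x=9, y=9)
  > (right): (x=9, y=9) -> (x=10, y=9)
Final: (x=10, y=9)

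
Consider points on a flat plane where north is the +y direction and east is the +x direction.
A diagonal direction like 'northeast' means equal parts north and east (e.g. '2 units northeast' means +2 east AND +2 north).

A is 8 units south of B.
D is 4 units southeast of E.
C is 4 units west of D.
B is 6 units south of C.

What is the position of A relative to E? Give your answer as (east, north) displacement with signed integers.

Place E at the origin (east=0, north=0).
  D is 4 units southeast of E: delta (east=+4, north=-4); D at (east=4, north=-4).
  C is 4 units west of D: delta (east=-4, north=+0); C at (east=0, north=-4).
  B is 6 units south of C: delta (east=+0, north=-6); B at (east=0, north=-10).
  A is 8 units south of B: delta (east=+0, north=-8); A at (east=0, north=-18).
Therefore A relative to E: (east=0, north=-18).

Answer: A is at (east=0, north=-18) relative to E.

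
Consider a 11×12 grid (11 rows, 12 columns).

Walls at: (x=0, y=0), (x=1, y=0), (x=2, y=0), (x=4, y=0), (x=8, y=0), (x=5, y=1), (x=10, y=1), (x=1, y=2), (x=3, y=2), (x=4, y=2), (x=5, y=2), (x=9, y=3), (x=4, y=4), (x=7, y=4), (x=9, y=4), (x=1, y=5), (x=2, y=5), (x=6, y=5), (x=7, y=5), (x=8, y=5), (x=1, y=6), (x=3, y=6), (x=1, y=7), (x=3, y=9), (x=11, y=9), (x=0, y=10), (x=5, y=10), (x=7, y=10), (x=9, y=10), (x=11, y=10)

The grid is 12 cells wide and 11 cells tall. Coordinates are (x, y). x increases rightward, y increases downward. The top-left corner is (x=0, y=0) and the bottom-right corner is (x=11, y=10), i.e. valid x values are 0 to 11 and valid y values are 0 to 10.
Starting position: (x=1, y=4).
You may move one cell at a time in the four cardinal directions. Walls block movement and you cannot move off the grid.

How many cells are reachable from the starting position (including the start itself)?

BFS flood-fill from (x=1, y=4):
  Distance 0: (x=1, y=4)
  Distance 1: (x=1, y=3), (x=0, y=4), (x=2, y=4)
  Distance 2: (x=0, y=3), (x=2, y=3), (x=3, y=4), (x=0, y=5)
  Distance 3: (x=0, y=2), (x=2, y=2), (x=3, y=3), (x=3, y=5), (x=0, y=6)
  Distance 4: (x=0, y=1), (x=2, y=1), (x=4, y=3), (x=4, y=5), (x=0, y=7)
  Distance 5: (x=1, y=1), (x=3, y=1), (x=5, y=3), (x=5, y=5), (x=4, y=6), (x=0, y=8)
  Distance 6: (x=3, y=0), (x=4, y=1), (x=6, y=3), (x=5, y=4), (x=5, y=6), (x=4, y=7), (x=1, y=8), (x=0, y=9)
  Distance 7: (x=6, y=2), (x=7, y=3), (x=6, y=4), (x=6, y=6), (x=3, y=7), (x=5, y=7), (x=2, y=8), (x=4, y=8), (x=1, y=9)
  Distance 8: (x=6, y=1), (x=7, y=2), (x=8, y=3), (x=7, y=6), (x=2, y=7), (x=6, y=7), (x=3, y=8), (x=5, y=8), (x=2, y=9), (x=4, y=9), (x=1, y=10)
  Distance 9: (x=6, y=0), (x=7, y=1), (x=8, y=2), (x=8, y=4), (x=2, y=6), (x=8, y=6), (x=7, y=7), (x=6, y=8), (x=5, y=9), (x=2, y=10), (x=4, y=10)
  Distance 10: (x=5, y=0), (x=7, y=0), (x=8, y=1), (x=9, y=2), (x=9, y=6), (x=8, y=7), (x=7, y=8), (x=6, y=9), (x=3, y=10)
  Distance 11: (x=9, y=1), (x=10, y=2), (x=9, y=5), (x=10, y=6), (x=9, y=7), (x=8, y=8), (x=7, y=9), (x=6, y=10)
  Distance 12: (x=9, y=0), (x=11, y=2), (x=10, y=3), (x=10, y=5), (x=11, y=6), (x=10, y=7), (x=9, y=8), (x=8, y=9)
  Distance 13: (x=10, y=0), (x=11, y=1), (x=11, y=3), (x=10, y=4), (x=11, y=5), (x=11, y=7), (x=10, y=8), (x=9, y=9), (x=8, y=10)
  Distance 14: (x=11, y=0), (x=11, y=4), (x=11, y=8), (x=10, y=9)
  Distance 15: (x=10, y=10)
Total reachable: 102 (grid has 102 open cells total)

Answer: Reachable cells: 102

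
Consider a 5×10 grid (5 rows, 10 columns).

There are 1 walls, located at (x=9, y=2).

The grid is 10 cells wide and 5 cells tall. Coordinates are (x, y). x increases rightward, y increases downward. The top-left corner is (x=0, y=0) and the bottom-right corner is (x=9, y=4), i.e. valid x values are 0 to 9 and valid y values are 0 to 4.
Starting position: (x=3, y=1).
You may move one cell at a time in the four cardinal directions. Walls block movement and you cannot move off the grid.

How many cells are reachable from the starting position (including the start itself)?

BFS flood-fill from (x=3, y=1):
  Distance 0: (x=3, y=1)
  Distance 1: (x=3, y=0), (x=2, y=1), (x=4, y=1), (x=3, y=2)
  Distance 2: (x=2, y=0), (x=4, y=0), (x=1, y=1), (x=5, y=1), (x=2, y=2), (x=4, y=2), (x=3, y=3)
  Distance 3: (x=1, y=0), (x=5, y=0), (x=0, y=1), (x=6, y=1), (x=1, y=2), (x=5, y=2), (x=2, y=3), (x=4, y=3), (x=3, y=4)
  Distance 4: (x=0, y=0), (x=6, y=0), (x=7, y=1), (x=0, y=2), (x=6, y=2), (x=1, y=3), (x=5, y=3), (x=2, y=4), (x=4, y=4)
  Distance 5: (x=7, y=0), (x=8, y=1), (x=7, y=2), (x=0, y=3), (x=6, y=3), (x=1, y=4), (x=5, y=4)
  Distance 6: (x=8, y=0), (x=9, y=1), (x=8, y=2), (x=7, y=3), (x=0, y=4), (x=6, y=4)
  Distance 7: (x=9, y=0), (x=8, y=3), (x=7, y=4)
  Distance 8: (x=9, y=3), (x=8, y=4)
  Distance 9: (x=9, y=4)
Total reachable: 49 (grid has 49 open cells total)

Answer: Reachable cells: 49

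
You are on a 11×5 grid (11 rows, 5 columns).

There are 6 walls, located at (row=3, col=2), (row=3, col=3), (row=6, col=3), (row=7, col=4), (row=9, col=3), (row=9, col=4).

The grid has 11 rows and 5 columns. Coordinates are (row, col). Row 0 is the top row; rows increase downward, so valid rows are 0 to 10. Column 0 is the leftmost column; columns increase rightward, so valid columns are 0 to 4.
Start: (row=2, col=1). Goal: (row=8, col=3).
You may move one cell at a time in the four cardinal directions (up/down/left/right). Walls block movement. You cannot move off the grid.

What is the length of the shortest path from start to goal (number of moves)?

Answer: Shortest path length: 8

Derivation:
BFS from (row=2, col=1) until reaching (row=8, col=3):
  Distance 0: (row=2, col=1)
  Distance 1: (row=1, col=1), (row=2, col=0), (row=2, col=2), (row=3, col=1)
  Distance 2: (row=0, col=1), (row=1, col=0), (row=1, col=2), (row=2, col=3), (row=3, col=0), (row=4, col=1)
  Distance 3: (row=0, col=0), (row=0, col=2), (row=1, col=3), (row=2, col=4), (row=4, col=0), (row=4, col=2), (row=5, col=1)
  Distance 4: (row=0, col=3), (row=1, col=4), (row=3, col=4), (row=4, col=3), (row=5, col=0), (row=5, col=2), (row=6, col=1)
  Distance 5: (row=0, col=4), (row=4, col=4), (row=5, col=3), (row=6, col=0), (row=6, col=2), (row=7, col=1)
  Distance 6: (row=5, col=4), (row=7, col=0), (row=7, col=2), (row=8, col=1)
  Distance 7: (row=6, col=4), (row=7, col=3), (row=8, col=0), (row=8, col=2), (row=9, col=1)
  Distance 8: (row=8, col=3), (row=9, col=0), (row=9, col=2), (row=10, col=1)  <- goal reached here
One shortest path (8 moves): (row=2, col=1) -> (row=3, col=1) -> (row=4, col=1) -> (row=4, col=2) -> (row=5, col=2) -> (row=6, col=2) -> (row=7, col=2) -> (row=7, col=3) -> (row=8, col=3)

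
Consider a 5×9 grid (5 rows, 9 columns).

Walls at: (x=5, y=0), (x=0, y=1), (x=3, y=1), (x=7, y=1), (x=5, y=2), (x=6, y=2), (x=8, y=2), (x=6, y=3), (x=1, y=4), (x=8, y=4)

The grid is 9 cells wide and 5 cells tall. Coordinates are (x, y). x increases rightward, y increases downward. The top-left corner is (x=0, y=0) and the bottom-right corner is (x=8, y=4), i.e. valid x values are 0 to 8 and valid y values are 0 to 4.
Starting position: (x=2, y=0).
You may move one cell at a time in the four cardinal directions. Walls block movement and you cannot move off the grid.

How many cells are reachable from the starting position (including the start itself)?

BFS flood-fill from (x=2, y=0):
  Distance 0: (x=2, y=0)
  Distance 1: (x=1, y=0), (x=3, y=0), (x=2, y=1)
  Distance 2: (x=0, y=0), (x=4, y=0), (x=1, y=1), (x=2, y=2)
  Distance 3: (x=4, y=1), (x=1, y=2), (x=3, y=2), (x=2, y=3)
  Distance 4: (x=5, y=1), (x=0, y=2), (x=4, y=2), (x=1, y=3), (x=3, y=3), (x=2, y=4)
  Distance 5: (x=6, y=1), (x=0, y=3), (x=4, y=3), (x=3, y=4)
  Distance 6: (x=6, y=0), (x=5, y=3), (x=0, y=4), (x=4, y=4)
  Distance 7: (x=7, y=0), (x=5, y=4)
  Distance 8: (x=8, y=0), (x=6, y=4)
  Distance 9: (x=8, y=1), (x=7, y=4)
  Distance 10: (x=7, y=3)
  Distance 11: (x=7, y=2), (x=8, y=3)
Total reachable: 35 (grid has 35 open cells total)

Answer: Reachable cells: 35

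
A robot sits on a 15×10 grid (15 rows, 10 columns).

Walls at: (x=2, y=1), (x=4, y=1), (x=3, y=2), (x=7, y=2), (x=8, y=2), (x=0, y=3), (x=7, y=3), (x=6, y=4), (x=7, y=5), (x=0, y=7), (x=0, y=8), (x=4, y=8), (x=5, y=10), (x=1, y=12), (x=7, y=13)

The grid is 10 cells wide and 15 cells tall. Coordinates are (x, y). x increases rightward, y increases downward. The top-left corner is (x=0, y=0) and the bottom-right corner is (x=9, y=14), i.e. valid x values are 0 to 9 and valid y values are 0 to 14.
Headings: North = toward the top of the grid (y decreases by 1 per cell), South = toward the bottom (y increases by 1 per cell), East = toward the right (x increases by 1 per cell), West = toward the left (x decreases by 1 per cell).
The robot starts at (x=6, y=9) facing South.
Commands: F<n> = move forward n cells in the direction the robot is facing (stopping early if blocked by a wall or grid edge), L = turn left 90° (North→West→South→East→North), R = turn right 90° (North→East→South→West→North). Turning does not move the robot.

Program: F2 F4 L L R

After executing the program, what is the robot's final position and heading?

Start: (x=6, y=9), facing South
  F2: move forward 2, now at (x=6, y=11)
  F4: move forward 3/4 (blocked), now at (x=6, y=14)
  L: turn left, now facing East
  L: turn left, now facing North
  R: turn right, now facing East
Final: (x=6, y=14), facing East

Answer: Final position: (x=6, y=14), facing East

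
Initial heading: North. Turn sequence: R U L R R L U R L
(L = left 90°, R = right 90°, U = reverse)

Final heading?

Answer: Final heading: East

Derivation:
Start: North
  R (right (90° clockwise)) -> East
  U (U-turn (180°)) -> West
  L (left (90° counter-clockwise)) -> South
  R (right (90° clockwise)) -> West
  R (right (90° clockwise)) -> North
  L (left (90° counter-clockwise)) -> West
  U (U-turn (180°)) -> East
  R (right (90° clockwise)) -> South
  L (left (90° counter-clockwise)) -> East
Final: East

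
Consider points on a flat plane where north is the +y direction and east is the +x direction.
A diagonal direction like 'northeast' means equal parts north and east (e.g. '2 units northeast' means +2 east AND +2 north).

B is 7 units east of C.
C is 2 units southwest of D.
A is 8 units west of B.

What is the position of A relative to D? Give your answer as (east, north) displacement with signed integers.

Place D at the origin (east=0, north=0).
  C is 2 units southwest of D: delta (east=-2, north=-2); C at (east=-2, north=-2).
  B is 7 units east of C: delta (east=+7, north=+0); B at (east=5, north=-2).
  A is 8 units west of B: delta (east=-8, north=+0); A at (east=-3, north=-2).
Therefore A relative to D: (east=-3, north=-2).

Answer: A is at (east=-3, north=-2) relative to D.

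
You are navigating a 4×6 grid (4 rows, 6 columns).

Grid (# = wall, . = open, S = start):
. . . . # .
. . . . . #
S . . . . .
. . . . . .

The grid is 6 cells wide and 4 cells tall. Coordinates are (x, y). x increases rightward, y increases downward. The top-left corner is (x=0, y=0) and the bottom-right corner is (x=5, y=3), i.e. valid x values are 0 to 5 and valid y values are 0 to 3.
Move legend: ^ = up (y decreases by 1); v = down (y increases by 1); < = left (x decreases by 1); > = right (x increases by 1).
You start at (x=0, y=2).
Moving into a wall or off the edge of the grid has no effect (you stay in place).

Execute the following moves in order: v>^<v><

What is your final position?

Start: (x=0, y=2)
  v (down): (x=0, y=2) -> (x=0, y=3)
  > (right): (x=0, y=3) -> (x=1, y=3)
  ^ (up): (x=1, y=3) -> (x=1, y=2)
  < (left): (x=1, y=2) -> (x=0, y=2)
  v (down): (x=0, y=2) -> (x=0, y=3)
  > (right): (x=0, y=3) -> (x=1, y=3)
  < (left): (x=1, y=3) -> (x=0, y=3)
Final: (x=0, y=3)

Answer: Final position: (x=0, y=3)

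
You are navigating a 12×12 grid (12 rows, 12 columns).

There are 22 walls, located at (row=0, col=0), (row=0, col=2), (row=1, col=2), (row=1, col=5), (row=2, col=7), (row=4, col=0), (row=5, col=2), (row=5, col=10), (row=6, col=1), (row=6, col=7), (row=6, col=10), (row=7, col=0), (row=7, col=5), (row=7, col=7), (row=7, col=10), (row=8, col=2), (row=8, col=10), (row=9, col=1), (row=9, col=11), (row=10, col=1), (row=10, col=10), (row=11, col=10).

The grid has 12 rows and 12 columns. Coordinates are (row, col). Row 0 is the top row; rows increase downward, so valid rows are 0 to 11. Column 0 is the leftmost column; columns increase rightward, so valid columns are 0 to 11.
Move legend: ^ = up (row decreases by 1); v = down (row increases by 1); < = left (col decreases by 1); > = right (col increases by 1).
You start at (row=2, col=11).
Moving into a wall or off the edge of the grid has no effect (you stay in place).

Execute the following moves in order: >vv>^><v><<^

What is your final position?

Start: (row=2, col=11)
  > (right): blocked, stay at (row=2, col=11)
  v (down): (row=2, col=11) -> (row=3, col=11)
  v (down): (row=3, col=11) -> (row=4, col=11)
  > (right): blocked, stay at (row=4, col=11)
  ^ (up): (row=4, col=11) -> (row=3, col=11)
  > (right): blocked, stay at (row=3, col=11)
  < (left): (row=3, col=11) -> (row=3, col=10)
  v (down): (row=3, col=10) -> (row=4, col=10)
  > (right): (row=4, col=10) -> (row=4, col=11)
  < (left): (row=4, col=11) -> (row=4, col=10)
  < (left): (row=4, col=10) -> (row=4, col=9)
  ^ (up): (row=4, col=9) -> (row=3, col=9)
Final: (row=3, col=9)

Answer: Final position: (row=3, col=9)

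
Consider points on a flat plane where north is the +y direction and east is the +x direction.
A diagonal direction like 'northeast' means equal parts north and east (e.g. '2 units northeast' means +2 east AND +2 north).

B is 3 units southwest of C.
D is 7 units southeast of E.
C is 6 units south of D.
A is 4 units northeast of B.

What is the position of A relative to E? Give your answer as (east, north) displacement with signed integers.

Place E at the origin (east=0, north=0).
  D is 7 units southeast of E: delta (east=+7, north=-7); D at (east=7, north=-7).
  C is 6 units south of D: delta (east=+0, north=-6); C at (east=7, north=-13).
  B is 3 units southwest of C: delta (east=-3, north=-3); B at (east=4, north=-16).
  A is 4 units northeast of B: delta (east=+4, north=+4); A at (east=8, north=-12).
Therefore A relative to E: (east=8, north=-12).

Answer: A is at (east=8, north=-12) relative to E.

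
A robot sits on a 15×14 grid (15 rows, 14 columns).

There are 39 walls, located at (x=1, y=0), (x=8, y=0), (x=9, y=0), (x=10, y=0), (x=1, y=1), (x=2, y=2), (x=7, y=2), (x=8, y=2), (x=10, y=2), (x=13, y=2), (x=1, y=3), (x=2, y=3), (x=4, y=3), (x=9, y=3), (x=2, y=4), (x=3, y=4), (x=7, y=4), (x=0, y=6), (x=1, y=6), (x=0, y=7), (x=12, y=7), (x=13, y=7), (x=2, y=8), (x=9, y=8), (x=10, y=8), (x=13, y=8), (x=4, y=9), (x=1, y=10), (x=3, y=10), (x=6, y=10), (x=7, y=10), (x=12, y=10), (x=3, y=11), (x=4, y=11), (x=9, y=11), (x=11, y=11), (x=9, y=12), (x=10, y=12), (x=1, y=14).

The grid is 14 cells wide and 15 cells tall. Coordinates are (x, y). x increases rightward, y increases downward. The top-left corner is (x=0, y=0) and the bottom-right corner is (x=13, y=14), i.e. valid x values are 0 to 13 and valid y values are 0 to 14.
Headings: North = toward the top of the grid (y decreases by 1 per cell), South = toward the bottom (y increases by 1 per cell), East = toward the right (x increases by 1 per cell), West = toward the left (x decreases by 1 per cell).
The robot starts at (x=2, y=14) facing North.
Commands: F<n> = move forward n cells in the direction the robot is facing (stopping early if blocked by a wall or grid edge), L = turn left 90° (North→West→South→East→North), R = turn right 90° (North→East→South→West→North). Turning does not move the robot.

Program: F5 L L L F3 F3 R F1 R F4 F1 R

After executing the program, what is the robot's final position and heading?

Start: (x=2, y=14), facing North
  F5: move forward 5, now at (x=2, y=9)
  L: turn left, now facing West
  L: turn left, now facing South
  L: turn left, now facing East
  F3: move forward 1/3 (blocked), now at (x=3, y=9)
  F3: move forward 0/3 (blocked), now at (x=3, y=9)
  R: turn right, now facing South
  F1: move forward 0/1 (blocked), now at (x=3, y=9)
  R: turn right, now facing West
  F4: move forward 3/4 (blocked), now at (x=0, y=9)
  F1: move forward 0/1 (blocked), now at (x=0, y=9)
  R: turn right, now facing North
Final: (x=0, y=9), facing North

Answer: Final position: (x=0, y=9), facing North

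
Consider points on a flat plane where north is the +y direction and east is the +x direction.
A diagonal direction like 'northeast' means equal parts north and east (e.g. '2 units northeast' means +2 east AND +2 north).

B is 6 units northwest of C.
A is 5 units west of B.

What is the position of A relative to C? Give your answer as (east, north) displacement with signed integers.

Place C at the origin (east=0, north=0).
  B is 6 units northwest of C: delta (east=-6, north=+6); B at (east=-6, north=6).
  A is 5 units west of B: delta (east=-5, north=+0); A at (east=-11, north=6).
Therefore A relative to C: (east=-11, north=6).

Answer: A is at (east=-11, north=6) relative to C.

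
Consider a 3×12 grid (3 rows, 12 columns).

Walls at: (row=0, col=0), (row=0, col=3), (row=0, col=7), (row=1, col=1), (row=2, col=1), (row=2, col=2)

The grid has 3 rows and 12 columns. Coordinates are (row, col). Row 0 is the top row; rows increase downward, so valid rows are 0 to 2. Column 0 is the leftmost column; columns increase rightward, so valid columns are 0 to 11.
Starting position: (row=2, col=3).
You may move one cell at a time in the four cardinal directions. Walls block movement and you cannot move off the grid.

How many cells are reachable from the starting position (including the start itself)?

BFS flood-fill from (row=2, col=3):
  Distance 0: (row=2, col=3)
  Distance 1: (row=1, col=3), (row=2, col=4)
  Distance 2: (row=1, col=2), (row=1, col=4), (row=2, col=5)
  Distance 3: (row=0, col=2), (row=0, col=4), (row=1, col=5), (row=2, col=6)
  Distance 4: (row=0, col=1), (row=0, col=5), (row=1, col=6), (row=2, col=7)
  Distance 5: (row=0, col=6), (row=1, col=7), (row=2, col=8)
  Distance 6: (row=1, col=8), (row=2, col=9)
  Distance 7: (row=0, col=8), (row=1, col=9), (row=2, col=10)
  Distance 8: (row=0, col=9), (row=1, col=10), (row=2, col=11)
  Distance 9: (row=0, col=10), (row=1, col=11)
  Distance 10: (row=0, col=11)
Total reachable: 28 (grid has 30 open cells total)

Answer: Reachable cells: 28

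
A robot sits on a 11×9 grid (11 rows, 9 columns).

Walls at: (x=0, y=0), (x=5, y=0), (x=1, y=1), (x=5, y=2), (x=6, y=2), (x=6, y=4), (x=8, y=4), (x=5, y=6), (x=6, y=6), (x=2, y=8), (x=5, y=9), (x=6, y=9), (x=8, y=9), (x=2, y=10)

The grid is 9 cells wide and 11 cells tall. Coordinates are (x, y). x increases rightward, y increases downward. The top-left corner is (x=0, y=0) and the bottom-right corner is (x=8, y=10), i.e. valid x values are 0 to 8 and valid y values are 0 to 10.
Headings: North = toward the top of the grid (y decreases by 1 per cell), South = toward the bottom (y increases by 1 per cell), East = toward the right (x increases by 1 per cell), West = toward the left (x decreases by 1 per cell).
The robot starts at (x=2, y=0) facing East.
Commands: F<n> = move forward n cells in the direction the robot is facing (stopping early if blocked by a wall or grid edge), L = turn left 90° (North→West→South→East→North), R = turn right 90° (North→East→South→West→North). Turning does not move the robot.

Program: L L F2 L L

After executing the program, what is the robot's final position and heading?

Start: (x=2, y=0), facing East
  L: turn left, now facing North
  L: turn left, now facing West
  F2: move forward 1/2 (blocked), now at (x=1, y=0)
  L: turn left, now facing South
  L: turn left, now facing East
Final: (x=1, y=0), facing East

Answer: Final position: (x=1, y=0), facing East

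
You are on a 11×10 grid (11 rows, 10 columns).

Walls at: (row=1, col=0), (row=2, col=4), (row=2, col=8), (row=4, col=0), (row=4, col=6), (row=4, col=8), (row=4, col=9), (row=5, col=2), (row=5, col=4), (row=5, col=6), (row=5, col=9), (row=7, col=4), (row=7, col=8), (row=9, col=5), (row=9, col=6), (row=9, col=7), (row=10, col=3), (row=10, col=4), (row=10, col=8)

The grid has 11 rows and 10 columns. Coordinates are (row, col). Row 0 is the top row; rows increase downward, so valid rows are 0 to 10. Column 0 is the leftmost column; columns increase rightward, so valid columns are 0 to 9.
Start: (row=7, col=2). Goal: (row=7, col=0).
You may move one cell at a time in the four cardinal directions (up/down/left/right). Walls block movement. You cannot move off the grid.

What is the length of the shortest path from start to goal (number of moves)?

BFS from (row=7, col=2) until reaching (row=7, col=0):
  Distance 0: (row=7, col=2)
  Distance 1: (row=6, col=2), (row=7, col=1), (row=7, col=3), (row=8, col=2)
  Distance 2: (row=6, col=1), (row=6, col=3), (row=7, col=0), (row=8, col=1), (row=8, col=3), (row=9, col=2)  <- goal reached here
One shortest path (2 moves): (row=7, col=2) -> (row=7, col=1) -> (row=7, col=0)

Answer: Shortest path length: 2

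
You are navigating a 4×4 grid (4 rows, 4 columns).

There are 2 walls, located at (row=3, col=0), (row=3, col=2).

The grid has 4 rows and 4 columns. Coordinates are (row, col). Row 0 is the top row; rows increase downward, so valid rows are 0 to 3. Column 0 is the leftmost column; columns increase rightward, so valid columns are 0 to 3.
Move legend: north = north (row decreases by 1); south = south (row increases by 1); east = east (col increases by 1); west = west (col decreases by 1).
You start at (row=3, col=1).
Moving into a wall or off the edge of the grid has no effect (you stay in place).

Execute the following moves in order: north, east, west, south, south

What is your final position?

Start: (row=3, col=1)
  north (north): (row=3, col=1) -> (row=2, col=1)
  east (east): (row=2, col=1) -> (row=2, col=2)
  west (west): (row=2, col=2) -> (row=2, col=1)
  south (south): (row=2, col=1) -> (row=3, col=1)
  south (south): blocked, stay at (row=3, col=1)
Final: (row=3, col=1)

Answer: Final position: (row=3, col=1)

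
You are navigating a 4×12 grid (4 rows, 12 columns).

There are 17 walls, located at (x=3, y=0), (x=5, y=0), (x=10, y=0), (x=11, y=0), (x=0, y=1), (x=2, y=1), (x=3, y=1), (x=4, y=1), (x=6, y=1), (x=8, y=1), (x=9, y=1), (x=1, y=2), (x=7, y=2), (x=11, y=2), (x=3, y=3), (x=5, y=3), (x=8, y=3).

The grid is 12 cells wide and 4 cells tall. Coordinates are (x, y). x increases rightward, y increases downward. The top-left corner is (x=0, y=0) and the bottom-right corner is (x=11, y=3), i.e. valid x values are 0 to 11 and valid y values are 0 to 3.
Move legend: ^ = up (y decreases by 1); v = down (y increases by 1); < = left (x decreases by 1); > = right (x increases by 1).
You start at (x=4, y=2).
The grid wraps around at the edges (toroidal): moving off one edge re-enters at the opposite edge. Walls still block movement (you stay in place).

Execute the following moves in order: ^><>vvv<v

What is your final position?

Answer: Final position: (x=4, y=3)

Derivation:
Start: (x=4, y=2)
  ^ (up): blocked, stay at (x=4, y=2)
  > (right): (x=4, y=2) -> (x=5, y=2)
  < (left): (x=5, y=2) -> (x=4, y=2)
  > (right): (x=4, y=2) -> (x=5, y=2)
  [×3]v (down): blocked, stay at (x=5, y=2)
  < (left): (x=5, y=2) -> (x=4, y=2)
  v (down): (x=4, y=2) -> (x=4, y=3)
Final: (x=4, y=3)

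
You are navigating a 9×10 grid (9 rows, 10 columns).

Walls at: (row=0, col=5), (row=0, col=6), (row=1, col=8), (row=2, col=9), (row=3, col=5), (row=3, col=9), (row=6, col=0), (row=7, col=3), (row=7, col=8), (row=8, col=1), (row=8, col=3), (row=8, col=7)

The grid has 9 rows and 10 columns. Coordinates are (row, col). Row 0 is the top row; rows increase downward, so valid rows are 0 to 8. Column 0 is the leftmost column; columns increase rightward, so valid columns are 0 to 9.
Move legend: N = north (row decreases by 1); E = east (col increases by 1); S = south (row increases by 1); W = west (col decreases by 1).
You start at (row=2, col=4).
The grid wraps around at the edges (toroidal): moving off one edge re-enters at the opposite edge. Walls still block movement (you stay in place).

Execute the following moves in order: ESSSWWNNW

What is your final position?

Answer: Final position: (row=0, col=2)

Derivation:
Start: (row=2, col=4)
  E (east): (row=2, col=4) -> (row=2, col=5)
  [×3]S (south): blocked, stay at (row=2, col=5)
  W (west): (row=2, col=5) -> (row=2, col=4)
  W (west): (row=2, col=4) -> (row=2, col=3)
  N (north): (row=2, col=3) -> (row=1, col=3)
  N (north): (row=1, col=3) -> (row=0, col=3)
  W (west): (row=0, col=3) -> (row=0, col=2)
Final: (row=0, col=2)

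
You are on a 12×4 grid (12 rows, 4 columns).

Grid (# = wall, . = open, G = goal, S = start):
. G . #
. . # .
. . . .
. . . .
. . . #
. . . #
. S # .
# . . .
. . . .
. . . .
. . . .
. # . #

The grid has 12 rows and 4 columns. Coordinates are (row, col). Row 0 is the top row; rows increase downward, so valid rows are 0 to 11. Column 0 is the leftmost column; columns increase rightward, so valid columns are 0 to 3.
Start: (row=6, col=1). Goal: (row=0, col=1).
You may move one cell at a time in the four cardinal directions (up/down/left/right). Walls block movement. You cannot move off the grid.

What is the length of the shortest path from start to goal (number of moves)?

BFS from (row=6, col=1) until reaching (row=0, col=1):
  Distance 0: (row=6, col=1)
  Distance 1: (row=5, col=1), (row=6, col=0), (row=7, col=1)
  Distance 2: (row=4, col=1), (row=5, col=0), (row=5, col=2), (row=7, col=2), (row=8, col=1)
  Distance 3: (row=3, col=1), (row=4, col=0), (row=4, col=2), (row=7, col=3), (row=8, col=0), (row=8, col=2), (row=9, col=1)
  Distance 4: (row=2, col=1), (row=3, col=0), (row=3, col=2), (row=6, col=3), (row=8, col=3), (row=9, col=0), (row=9, col=2), (row=10, col=1)
  Distance 5: (row=1, col=1), (row=2, col=0), (row=2, col=2), (row=3, col=3), (row=9, col=3), (row=10, col=0), (row=10, col=2)
  Distance 6: (row=0, col=1), (row=1, col=0), (row=2, col=3), (row=10, col=3), (row=11, col=0), (row=11, col=2)  <- goal reached here
One shortest path (6 moves): (row=6, col=1) -> (row=5, col=1) -> (row=4, col=1) -> (row=3, col=1) -> (row=2, col=1) -> (row=1, col=1) -> (row=0, col=1)

Answer: Shortest path length: 6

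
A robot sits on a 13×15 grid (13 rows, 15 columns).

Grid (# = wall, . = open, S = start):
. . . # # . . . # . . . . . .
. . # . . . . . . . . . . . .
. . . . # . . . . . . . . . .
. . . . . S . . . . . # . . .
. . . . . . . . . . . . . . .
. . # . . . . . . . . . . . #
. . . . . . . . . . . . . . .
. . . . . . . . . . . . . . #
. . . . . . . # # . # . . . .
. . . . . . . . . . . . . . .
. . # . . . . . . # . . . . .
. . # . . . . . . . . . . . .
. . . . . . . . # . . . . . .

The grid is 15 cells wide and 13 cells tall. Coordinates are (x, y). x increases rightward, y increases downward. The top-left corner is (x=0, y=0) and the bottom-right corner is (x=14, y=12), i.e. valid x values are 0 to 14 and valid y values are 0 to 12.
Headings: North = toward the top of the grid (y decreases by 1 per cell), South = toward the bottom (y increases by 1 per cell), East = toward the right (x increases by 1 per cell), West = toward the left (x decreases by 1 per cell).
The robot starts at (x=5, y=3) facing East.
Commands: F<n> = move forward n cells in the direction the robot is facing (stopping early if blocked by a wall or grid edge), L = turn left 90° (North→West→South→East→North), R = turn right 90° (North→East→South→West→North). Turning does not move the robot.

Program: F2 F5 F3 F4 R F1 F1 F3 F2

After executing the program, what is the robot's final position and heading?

Start: (x=5, y=3), facing East
  F2: move forward 2, now at (x=7, y=3)
  F5: move forward 3/5 (blocked), now at (x=10, y=3)
  F3: move forward 0/3 (blocked), now at (x=10, y=3)
  F4: move forward 0/4 (blocked), now at (x=10, y=3)
  R: turn right, now facing South
  F1: move forward 1, now at (x=10, y=4)
  F1: move forward 1, now at (x=10, y=5)
  F3: move forward 2/3 (blocked), now at (x=10, y=7)
  F2: move forward 0/2 (blocked), now at (x=10, y=7)
Final: (x=10, y=7), facing South

Answer: Final position: (x=10, y=7), facing South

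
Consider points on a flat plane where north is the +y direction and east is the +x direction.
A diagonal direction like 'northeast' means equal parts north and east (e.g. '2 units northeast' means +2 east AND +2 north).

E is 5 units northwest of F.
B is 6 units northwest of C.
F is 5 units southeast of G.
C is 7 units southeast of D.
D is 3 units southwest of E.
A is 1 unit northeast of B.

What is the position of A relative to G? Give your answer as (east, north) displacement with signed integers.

Place G at the origin (east=0, north=0).
  F is 5 units southeast of G: delta (east=+5, north=-5); F at (east=5, north=-5).
  E is 5 units northwest of F: delta (east=-5, north=+5); E at (east=0, north=0).
  D is 3 units southwest of E: delta (east=-3, north=-3); D at (east=-3, north=-3).
  C is 7 units southeast of D: delta (east=+7, north=-7); C at (east=4, north=-10).
  B is 6 units northwest of C: delta (east=-6, north=+6); B at (east=-2, north=-4).
  A is 1 unit northeast of B: delta (east=+1, north=+1); A at (east=-1, north=-3).
Therefore A relative to G: (east=-1, north=-3).

Answer: A is at (east=-1, north=-3) relative to G.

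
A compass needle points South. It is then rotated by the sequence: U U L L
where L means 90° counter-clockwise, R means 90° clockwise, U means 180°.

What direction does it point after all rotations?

Answer: Final heading: North

Derivation:
Start: South
  U (U-turn (180°)) -> North
  U (U-turn (180°)) -> South
  L (left (90° counter-clockwise)) -> East
  L (left (90° counter-clockwise)) -> North
Final: North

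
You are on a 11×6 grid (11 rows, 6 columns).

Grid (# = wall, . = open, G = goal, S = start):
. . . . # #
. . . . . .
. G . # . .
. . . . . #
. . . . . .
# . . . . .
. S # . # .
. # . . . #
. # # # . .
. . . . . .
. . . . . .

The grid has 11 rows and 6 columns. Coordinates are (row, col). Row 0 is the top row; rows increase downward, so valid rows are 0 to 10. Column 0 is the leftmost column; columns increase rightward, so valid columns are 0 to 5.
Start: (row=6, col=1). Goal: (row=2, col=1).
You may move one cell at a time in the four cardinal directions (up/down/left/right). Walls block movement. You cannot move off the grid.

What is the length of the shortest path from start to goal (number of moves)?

BFS from (row=6, col=1) until reaching (row=2, col=1):
  Distance 0: (row=6, col=1)
  Distance 1: (row=5, col=1), (row=6, col=0)
  Distance 2: (row=4, col=1), (row=5, col=2), (row=7, col=0)
  Distance 3: (row=3, col=1), (row=4, col=0), (row=4, col=2), (row=5, col=3), (row=8, col=0)
  Distance 4: (row=2, col=1), (row=3, col=0), (row=3, col=2), (row=4, col=3), (row=5, col=4), (row=6, col=3), (row=9, col=0)  <- goal reached here
One shortest path (4 moves): (row=6, col=1) -> (row=5, col=1) -> (row=4, col=1) -> (row=3, col=1) -> (row=2, col=1)

Answer: Shortest path length: 4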